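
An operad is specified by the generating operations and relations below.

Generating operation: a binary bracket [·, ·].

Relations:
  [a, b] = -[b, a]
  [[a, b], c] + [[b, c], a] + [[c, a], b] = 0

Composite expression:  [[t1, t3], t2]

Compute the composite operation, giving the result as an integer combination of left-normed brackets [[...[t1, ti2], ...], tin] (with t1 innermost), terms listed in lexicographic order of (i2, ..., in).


[[t1, t3], t2]

Antisymmetry and Jacobi reduce to t1-anchored left-normed brackets.
Composite bracket: [[t1, t3], t2]
Expanding via [a, b] = ab - ba: 4 signed words (2^2 = 4).
The t1-initial words carry the normal form:
  sign of t1t3t2 is +1, so it contributes +[[t1, t3], t2]


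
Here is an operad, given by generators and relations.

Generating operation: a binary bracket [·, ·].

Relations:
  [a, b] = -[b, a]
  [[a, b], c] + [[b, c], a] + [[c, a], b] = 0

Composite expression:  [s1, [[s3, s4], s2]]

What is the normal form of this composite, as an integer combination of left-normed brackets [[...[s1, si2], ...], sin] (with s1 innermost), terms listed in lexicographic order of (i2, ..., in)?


Expand each bracket as ab - ba; the s1-initial words give the coefficients.
Composite bracket: [s1, [[s3, s4], s2]]
The bracket unfolds into 8 signed words via [a, b] = ab - ba (2^3 = 8).
Only words starting with s1 matter:
  the word s1s2s3s4 carries sign -1 and contributes -[[[s1, s2], s3], s4]
  the word s1s2s4s3 carries sign +1 and contributes +[[[s1, s2], s4], s3]
  the word s1s3s4s2 carries sign +1 and contributes +[[[s1, s3], s4], s2]
  the word s1s4s3s2 carries sign -1 and contributes -[[[s1, s4], s3], s2]

-[[[s1, s2], s3], s4] + [[[s1, s2], s4], s3] + [[[s1, s3], s4], s2] - [[[s1, s4], s3], s2]


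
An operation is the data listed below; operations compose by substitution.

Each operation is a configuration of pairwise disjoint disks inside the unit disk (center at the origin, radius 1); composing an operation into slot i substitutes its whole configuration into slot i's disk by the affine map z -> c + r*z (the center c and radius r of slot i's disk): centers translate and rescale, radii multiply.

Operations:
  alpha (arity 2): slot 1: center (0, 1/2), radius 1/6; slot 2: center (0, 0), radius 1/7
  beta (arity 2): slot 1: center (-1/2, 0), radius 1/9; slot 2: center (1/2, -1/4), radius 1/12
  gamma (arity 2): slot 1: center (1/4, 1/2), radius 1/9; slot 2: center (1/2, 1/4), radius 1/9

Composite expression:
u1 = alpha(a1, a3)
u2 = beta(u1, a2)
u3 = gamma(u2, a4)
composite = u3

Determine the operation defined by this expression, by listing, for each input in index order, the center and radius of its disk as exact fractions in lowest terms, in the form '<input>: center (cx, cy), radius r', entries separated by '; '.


a1: center (7/36, 41/81), radius 1/486; a2: center (11/36, 17/36), radius 1/108; a3: center (7/36, 1/2), radius 1/567; a4: center (1/2, 1/4), radius 1/9

Affine substitution under gamma: radii multiply and a-centers shift.
for a1, the 3-step affine chain lands on center (7/36, 41/81), radius 1/486
for a3, the 3-step affine chain lands on center (7/36, 1/2), radius 1/567
for a2, the 2-step affine chain lands on center (11/36, 17/36), radius 1/108
for a4, the 1-step affine chain lands on center (1/2, 1/4), radius 1/9


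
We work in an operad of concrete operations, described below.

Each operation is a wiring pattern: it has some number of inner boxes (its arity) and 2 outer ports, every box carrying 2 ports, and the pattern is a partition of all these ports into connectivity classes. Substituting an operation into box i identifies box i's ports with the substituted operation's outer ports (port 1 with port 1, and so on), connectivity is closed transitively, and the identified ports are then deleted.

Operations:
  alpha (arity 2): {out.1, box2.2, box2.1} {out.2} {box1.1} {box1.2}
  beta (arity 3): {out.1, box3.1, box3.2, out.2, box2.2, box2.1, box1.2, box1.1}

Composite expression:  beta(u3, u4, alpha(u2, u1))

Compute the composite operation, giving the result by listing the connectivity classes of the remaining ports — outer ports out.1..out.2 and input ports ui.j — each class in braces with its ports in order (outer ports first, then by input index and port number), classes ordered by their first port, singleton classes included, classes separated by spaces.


Reachability decides: close wires over beta-identified ports.
the subtree at alpha composes to {out.1, u1.1, u1.2} {out.2} {u2.1} {u2.2} on (u2, u1); out.j = own outer ports
the subtree at beta composes to {out.1, out.2, u1.1, u1.2, u3.1, u3.2, u4.1, u4.2} {u2.1} {u2.2} on (u3, u4, u2, u1); out.j = own outer ports

{out.1, out.2, u1.1, u1.2, u3.1, u3.2, u4.1, u4.2} {u2.1} {u2.2}


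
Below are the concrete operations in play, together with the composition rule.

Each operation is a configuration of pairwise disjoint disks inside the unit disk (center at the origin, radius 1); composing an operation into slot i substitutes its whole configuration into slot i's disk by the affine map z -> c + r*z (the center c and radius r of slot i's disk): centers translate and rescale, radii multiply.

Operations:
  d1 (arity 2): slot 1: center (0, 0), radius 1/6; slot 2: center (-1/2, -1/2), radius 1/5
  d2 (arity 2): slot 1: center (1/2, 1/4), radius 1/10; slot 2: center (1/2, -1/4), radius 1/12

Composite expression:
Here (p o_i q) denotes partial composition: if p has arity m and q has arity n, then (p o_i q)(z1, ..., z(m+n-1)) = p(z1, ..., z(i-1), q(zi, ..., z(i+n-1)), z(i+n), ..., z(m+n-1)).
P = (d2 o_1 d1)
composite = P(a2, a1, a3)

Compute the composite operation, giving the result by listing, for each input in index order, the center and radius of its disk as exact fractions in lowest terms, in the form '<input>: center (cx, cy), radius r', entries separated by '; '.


Affine substitution under d2: radii multiply and a-centers shift.
input a2: applying the 2 nested substitutions gives center (1/2, 1/4), radius 1/60
input a1: applying the 2 nested substitutions gives center (9/20, 1/5), radius 1/50
input a3: applying the 1 nested substitution gives center (1/2, -1/4), radius 1/12

a1: center (9/20, 1/5), radius 1/50; a2: center (1/2, 1/4), radius 1/60; a3: center (1/2, -1/4), radius 1/12


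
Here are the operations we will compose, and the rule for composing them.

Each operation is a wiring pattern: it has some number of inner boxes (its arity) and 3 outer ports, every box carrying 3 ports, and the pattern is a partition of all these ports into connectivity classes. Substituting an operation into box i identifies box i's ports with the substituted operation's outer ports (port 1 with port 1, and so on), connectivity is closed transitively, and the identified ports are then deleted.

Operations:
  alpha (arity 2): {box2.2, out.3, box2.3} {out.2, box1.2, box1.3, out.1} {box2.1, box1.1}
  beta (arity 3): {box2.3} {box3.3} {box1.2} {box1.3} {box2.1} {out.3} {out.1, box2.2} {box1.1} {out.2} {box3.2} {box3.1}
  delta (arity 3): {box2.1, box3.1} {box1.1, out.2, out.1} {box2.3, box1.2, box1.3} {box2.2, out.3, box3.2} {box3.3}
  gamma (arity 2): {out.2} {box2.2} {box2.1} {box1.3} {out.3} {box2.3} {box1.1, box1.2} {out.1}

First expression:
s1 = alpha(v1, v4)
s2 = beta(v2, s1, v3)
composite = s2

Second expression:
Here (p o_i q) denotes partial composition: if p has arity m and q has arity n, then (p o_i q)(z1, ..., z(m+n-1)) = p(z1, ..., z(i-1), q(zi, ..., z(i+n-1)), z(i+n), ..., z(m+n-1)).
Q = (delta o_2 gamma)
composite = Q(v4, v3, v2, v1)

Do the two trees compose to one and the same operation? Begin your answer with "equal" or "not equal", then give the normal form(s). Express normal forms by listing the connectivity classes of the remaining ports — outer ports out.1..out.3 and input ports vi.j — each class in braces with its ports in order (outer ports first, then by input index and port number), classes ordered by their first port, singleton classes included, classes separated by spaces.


not equal; first: {out.1, v1.2, v1.3} {out.2} {out.3} {v1.1, v4.1} {v2.1} {v2.2} {v2.3} {v3.1} {v3.2} {v3.3} {v4.2, v4.3}; second: {out.1, out.2, v4.1} {out.3, v1.2} {v1.1} {v1.3} {v2.1} {v2.2} {v2.3} {v3.1, v3.2} {v3.3} {v4.2, v4.3}


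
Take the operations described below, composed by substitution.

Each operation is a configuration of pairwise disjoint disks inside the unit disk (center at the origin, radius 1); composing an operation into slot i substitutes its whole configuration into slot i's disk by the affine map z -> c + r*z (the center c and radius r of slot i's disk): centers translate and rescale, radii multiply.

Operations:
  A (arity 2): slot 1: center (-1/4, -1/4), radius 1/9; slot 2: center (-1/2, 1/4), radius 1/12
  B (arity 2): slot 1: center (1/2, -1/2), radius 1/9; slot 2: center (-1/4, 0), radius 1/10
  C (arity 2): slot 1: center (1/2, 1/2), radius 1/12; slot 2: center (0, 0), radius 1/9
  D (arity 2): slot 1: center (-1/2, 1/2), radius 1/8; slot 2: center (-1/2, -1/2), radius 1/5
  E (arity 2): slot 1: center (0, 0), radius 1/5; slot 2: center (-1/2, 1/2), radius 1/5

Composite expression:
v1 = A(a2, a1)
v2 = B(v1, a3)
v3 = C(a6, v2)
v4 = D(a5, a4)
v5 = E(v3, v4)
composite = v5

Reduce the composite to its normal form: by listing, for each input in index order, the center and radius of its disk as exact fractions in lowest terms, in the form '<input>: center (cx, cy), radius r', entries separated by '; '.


a1: center (4/405, -17/1620), radius 1/4860; a2: center (17/1620, -19/1620), radius 1/3645; a3: center (-1/180, 0), radius 1/450; a4: center (-3/5, 2/5), radius 1/25; a5: center (-3/5, 3/5), radius 1/40; a6: center (1/10, 1/10), radius 1/60

Each a-disk chains the slot maps above it in E; radii multiply.
for a6, the 2-step affine chain lands on center (1/10, 1/10), radius 1/60
for a2, the 4-step affine chain lands on center (17/1620, -19/1620), radius 1/3645
for a1, the 4-step affine chain lands on center (4/405, -17/1620), radius 1/4860
for a3, the 3-step affine chain lands on center (-1/180, 0), radius 1/450
for a5, the 2-step affine chain lands on center (-3/5, 3/5), radius 1/40
for a4, the 2-step affine chain lands on center (-3/5, 2/5), radius 1/25


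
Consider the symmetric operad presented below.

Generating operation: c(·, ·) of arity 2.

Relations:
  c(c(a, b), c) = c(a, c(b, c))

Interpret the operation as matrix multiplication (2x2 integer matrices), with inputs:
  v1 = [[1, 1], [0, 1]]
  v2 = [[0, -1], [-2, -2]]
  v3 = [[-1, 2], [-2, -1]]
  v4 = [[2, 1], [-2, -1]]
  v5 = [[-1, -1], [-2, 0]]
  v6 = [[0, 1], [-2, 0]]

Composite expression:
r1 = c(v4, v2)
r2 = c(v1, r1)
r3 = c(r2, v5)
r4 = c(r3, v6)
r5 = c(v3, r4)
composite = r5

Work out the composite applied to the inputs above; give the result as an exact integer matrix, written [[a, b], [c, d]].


[[8, -20], [-4, 10]]

c(v4, v2) = [[-2, -4], [2, 4]]
c(v1, c(v4, v2)) = [[0, 0], [2, 4]]
c(c(v1, c(v4, v2)), v5) = [[0, 0], [-10, -2]]
c(c(c(v1, c(v4, v2)), v5), v6) = [[0, 0], [4, -10]]
c(v3, c(c(c(v1, c(v4, v2)), v5), v6)) = [[8, -20], [-4, 10]]


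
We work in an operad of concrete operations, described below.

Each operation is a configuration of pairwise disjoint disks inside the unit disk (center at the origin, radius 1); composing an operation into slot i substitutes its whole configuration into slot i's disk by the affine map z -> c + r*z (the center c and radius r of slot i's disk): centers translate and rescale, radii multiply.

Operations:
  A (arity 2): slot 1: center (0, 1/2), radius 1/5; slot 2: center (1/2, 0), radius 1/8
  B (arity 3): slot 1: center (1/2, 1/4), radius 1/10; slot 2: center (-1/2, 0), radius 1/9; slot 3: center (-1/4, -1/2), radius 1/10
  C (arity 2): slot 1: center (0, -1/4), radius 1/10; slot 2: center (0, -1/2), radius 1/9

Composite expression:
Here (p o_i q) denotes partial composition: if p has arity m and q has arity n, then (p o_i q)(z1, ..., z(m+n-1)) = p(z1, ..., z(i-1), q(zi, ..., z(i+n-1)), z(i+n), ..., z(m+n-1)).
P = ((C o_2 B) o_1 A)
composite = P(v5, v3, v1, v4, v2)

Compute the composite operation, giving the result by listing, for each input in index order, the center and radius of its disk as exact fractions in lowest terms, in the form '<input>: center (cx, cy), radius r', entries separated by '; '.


Below C, radii multiply path by path; the v-disk centers shift.
tracing v5 down its 2-map path: center (0, -1/5), radius 1/50
tracing v3 down its 2-map path: center (1/20, -1/4), radius 1/80
tracing v1 down its 2-map path: center (1/18, -17/36), radius 1/90
tracing v4 down its 2-map path: center (-1/18, -1/2), radius 1/81
tracing v2 down its 2-map path: center (-1/36, -5/9), radius 1/90

v1: center (1/18, -17/36), radius 1/90; v2: center (-1/36, -5/9), radius 1/90; v3: center (1/20, -1/4), radius 1/80; v4: center (-1/18, -1/2), radius 1/81; v5: center (0, -1/5), radius 1/50


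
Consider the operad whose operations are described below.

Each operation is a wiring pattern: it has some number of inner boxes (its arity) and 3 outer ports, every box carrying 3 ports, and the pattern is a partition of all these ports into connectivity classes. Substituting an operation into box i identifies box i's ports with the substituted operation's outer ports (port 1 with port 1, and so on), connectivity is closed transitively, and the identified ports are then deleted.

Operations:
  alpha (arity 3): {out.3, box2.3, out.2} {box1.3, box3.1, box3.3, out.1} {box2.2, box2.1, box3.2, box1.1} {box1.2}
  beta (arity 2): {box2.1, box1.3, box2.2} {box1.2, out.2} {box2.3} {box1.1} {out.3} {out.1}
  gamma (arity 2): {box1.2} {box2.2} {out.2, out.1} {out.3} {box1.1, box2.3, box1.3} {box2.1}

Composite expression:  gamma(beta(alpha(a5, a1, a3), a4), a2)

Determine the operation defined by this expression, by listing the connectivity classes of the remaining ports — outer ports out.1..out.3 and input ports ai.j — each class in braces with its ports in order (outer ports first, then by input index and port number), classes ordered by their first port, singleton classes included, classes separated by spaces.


Two ports join when wires chain via gamma-identified ports.
alpha over (a5, a1, a3) gives {out.1, a3.1, a3.3, a5.3} {out.2, out.3, a1.3} {a1.1, a1.2, a3.2, a5.1} {a5.2}, out.j being that stage's outer ports
beta over (a5, a1, a3, a4) gives {out.1} {out.2, a1.3, a4.1, a4.2} {out.3} {a1.1, a1.2, a3.2, a5.1} {a3.1, a3.3, a5.3} {a4.3} {a5.2}, out.j being that stage's outer ports
gamma over (a5, a1, a3, a4, a2) gives {out.1, out.2} {out.3} {a1.1, a1.2, a3.2, a5.1} {a1.3, a4.1, a4.2} {a2.1} {a2.2} {a2.3} {a3.1, a3.3, a5.3} {a4.3} {a5.2}, out.j being that stage's outer ports

{out.1, out.2} {out.3} {a1.1, a1.2, a3.2, a5.1} {a1.3, a4.1, a4.2} {a2.1} {a2.2} {a2.3} {a3.1, a3.3, a5.3} {a4.3} {a5.2}


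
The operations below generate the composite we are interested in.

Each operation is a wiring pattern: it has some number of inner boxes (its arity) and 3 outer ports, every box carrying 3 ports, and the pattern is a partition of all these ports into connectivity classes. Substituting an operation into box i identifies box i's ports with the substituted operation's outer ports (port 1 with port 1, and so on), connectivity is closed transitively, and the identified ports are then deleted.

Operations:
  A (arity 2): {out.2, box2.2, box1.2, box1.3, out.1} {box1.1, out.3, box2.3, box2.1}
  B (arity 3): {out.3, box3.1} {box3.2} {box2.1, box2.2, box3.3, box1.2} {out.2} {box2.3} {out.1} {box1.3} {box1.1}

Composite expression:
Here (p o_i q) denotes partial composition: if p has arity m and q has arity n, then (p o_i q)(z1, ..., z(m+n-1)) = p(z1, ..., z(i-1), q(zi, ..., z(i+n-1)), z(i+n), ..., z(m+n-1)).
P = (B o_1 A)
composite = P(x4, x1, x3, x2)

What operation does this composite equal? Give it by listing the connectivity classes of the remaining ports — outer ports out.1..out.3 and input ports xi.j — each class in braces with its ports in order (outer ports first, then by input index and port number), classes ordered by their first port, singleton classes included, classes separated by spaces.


{out.1} {out.2} {out.3, x2.1} {x1.1, x1.3, x4.1} {x1.2, x2.3, x3.1, x3.2, x4.2, x4.3} {x2.2} {x3.3}

Substituting into B glues patterns; closure does the rest.
A over (x4, x1) gives {out.1, out.2, x1.2, x4.2, x4.3} {out.3, x1.1, x1.3, x4.1}, out.j being that stage's outer ports
B over (x4, x1, x3, x2) gives {out.1} {out.2} {out.3, x2.1} {x1.1, x1.3, x4.1} {x1.2, x2.3, x3.1, x3.2, x4.2, x4.3} {x2.2} {x3.3}, out.j being that stage's outer ports


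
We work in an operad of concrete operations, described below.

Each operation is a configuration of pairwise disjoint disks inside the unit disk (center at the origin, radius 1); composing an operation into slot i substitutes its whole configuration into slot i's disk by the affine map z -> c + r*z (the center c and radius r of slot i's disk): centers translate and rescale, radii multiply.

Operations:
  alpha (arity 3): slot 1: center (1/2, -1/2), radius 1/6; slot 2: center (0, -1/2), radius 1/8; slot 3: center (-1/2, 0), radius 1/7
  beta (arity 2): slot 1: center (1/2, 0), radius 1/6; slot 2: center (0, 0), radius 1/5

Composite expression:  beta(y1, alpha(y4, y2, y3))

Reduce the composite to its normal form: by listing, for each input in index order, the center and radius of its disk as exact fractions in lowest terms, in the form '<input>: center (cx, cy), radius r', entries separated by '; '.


y1: center (1/2, 0), radius 1/6; y2: center (0, -1/10), radius 1/40; y3: center (-1/10, 0), radius 1/35; y4: center (1/10, -1/10), radius 1/30


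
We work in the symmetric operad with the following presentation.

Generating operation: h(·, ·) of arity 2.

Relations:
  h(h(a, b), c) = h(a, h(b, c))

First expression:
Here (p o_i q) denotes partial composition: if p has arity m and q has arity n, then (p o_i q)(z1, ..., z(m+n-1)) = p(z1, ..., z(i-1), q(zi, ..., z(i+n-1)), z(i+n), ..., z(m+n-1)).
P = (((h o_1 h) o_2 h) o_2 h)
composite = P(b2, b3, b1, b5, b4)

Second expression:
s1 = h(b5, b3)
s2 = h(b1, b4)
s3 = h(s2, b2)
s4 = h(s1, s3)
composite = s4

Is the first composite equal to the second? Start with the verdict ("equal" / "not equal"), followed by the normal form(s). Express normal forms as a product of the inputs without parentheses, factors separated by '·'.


not equal; the first gives b2 · b3 · b1 · b5 · b4 and the second b5 · b3 · b1 · b4 · b2

In normal form, the first expression is b2 · b3 · b1 · b5 · b4
In normal form, the second expression is b5 · b3 · b1 · b4 · b2
No match — not equal.


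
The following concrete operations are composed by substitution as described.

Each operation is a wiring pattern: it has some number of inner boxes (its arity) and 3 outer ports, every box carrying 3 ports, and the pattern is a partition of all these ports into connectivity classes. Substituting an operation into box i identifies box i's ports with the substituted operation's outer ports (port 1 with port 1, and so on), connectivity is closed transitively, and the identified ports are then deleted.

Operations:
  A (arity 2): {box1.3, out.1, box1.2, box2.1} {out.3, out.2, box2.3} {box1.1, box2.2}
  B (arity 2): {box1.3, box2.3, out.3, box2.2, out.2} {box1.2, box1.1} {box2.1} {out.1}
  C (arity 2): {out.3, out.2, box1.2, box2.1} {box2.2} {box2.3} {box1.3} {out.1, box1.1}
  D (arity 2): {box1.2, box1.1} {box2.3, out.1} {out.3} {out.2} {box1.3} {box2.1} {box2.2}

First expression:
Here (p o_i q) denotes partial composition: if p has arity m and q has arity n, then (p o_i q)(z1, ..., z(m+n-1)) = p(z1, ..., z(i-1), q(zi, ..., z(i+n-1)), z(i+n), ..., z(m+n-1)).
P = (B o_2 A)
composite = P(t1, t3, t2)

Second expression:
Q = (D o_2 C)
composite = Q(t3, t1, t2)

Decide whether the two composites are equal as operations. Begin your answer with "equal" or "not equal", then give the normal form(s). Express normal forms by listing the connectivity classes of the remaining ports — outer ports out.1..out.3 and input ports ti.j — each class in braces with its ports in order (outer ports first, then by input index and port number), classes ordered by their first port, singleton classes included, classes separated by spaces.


not equal — first {out.1} {out.2, out.3, t1.3, t2.3} {t1.1, t1.2} {t2.1, t3.2, t3.3} {t2.2, t3.1}, second {out.1, t1.2, t2.1} {out.2} {out.3} {t1.1} {t1.3} {t2.2} {t2.3} {t3.1, t3.2} {t3.3}

Reducing the first expression gives {out.1} {out.2, out.3, t1.3, t2.3} {t1.1, t1.2} {t2.1, t3.2, t3.3} {t2.2, t3.1}
Reducing the second expression gives {out.1, t1.2, t2.1} {out.2} {out.3} {t1.1} {t1.3} {t2.2} {t2.3} {t3.1, t3.2} {t3.3}
They disagree, so not equal.


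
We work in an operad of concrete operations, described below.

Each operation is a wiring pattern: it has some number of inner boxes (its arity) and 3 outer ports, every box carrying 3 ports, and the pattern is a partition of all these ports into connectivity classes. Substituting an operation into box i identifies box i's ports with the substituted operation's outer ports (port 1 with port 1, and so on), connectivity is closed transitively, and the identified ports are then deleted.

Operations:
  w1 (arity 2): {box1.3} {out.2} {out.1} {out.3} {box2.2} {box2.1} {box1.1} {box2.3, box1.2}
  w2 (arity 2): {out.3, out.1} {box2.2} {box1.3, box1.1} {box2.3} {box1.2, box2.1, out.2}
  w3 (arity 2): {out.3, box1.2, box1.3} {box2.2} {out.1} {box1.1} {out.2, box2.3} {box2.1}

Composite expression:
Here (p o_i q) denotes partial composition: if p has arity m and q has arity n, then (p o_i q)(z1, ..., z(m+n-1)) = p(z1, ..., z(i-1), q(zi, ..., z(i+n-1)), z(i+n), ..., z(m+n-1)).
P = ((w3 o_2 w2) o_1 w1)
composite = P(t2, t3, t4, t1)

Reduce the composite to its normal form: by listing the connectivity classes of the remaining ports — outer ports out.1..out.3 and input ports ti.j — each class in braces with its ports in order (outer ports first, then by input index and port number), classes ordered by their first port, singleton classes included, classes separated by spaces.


Treat the ports identified at w3 as solder joints: merge, then drop.
composing w1 on (t2, t3), with out.j its own outer ports: {out.1} {out.2} {out.3} {t2.1} {t2.2, t3.3} {t2.3} {t3.1} {t3.2}
composing w2 on (t4, t1), with out.j its own outer ports: {out.1, out.3} {out.2, t1.1, t4.2} {t1.2} {t1.3} {t4.1, t4.3}
composing w3 on (t2, t3, t4, t1), with out.j its own outer ports: {out.1} {out.2} {out.3} {t1.1, t4.2} {t1.2} {t1.3} {t2.1} {t2.2, t3.3} {t2.3} {t3.1} {t3.2} {t4.1, t4.3}

{out.1} {out.2} {out.3} {t1.1, t4.2} {t1.2} {t1.3} {t2.1} {t2.2, t3.3} {t2.3} {t3.1} {t3.2} {t4.1, t4.3}


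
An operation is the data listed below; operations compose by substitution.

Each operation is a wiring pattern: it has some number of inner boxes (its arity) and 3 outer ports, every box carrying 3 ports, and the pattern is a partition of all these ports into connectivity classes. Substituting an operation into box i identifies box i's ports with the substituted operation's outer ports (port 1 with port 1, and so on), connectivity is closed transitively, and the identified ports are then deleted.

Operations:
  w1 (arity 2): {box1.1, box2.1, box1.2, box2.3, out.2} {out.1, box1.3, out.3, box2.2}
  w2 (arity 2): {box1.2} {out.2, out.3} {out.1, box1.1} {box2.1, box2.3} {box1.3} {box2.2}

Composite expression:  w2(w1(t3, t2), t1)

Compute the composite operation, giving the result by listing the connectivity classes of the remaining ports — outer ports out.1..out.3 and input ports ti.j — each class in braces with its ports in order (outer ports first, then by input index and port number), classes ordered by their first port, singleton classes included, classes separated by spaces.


Substituting into w2 glues patterns; closure does the rest.
through w1, on inputs (t3, t2): {out.1, out.3, t2.2, t3.3} {out.2, t2.1, t2.3, t3.1, t3.2} (out.j = stage outer ports)
through w2, on inputs (t3, t2, t1): {out.1, t2.2, t3.3} {out.2, out.3} {t1.1, t1.3} {t1.2} {t2.1, t2.3, t3.1, t3.2} (out.j = stage outer ports)

{out.1, t2.2, t3.3} {out.2, out.3} {t1.1, t1.3} {t1.2} {t2.1, t2.3, t3.1, t3.2}


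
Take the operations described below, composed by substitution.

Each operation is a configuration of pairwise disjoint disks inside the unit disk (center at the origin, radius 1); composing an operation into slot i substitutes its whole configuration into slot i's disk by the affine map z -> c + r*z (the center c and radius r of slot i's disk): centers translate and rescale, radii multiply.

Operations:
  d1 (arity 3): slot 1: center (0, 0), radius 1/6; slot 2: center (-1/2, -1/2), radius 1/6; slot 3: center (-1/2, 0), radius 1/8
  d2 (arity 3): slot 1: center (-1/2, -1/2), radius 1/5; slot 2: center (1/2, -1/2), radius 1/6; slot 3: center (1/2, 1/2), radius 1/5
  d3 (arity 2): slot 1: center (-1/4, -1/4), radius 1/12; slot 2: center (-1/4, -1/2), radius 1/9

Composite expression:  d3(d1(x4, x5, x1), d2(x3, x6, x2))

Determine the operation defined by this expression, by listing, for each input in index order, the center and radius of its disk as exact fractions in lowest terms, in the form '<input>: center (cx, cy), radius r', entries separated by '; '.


x1: center (-7/24, -1/4), radius 1/96; x2: center (-7/36, -4/9), radius 1/45; x3: center (-11/36, -5/9), radius 1/45; x4: center (-1/4, -1/4), radius 1/72; x5: center (-7/24, -7/24), radius 1/72; x6: center (-7/36, -5/9), radius 1/54

Nesting under d3 composes maps z -> c + r*z down each x-path.
input x4: composing its 2 substitution steps yields center (-1/4, -1/4), radius 1/72
input x5: composing its 2 substitution steps yields center (-7/24, -7/24), radius 1/72
input x1: composing its 2 substitution steps yields center (-7/24, -1/4), radius 1/96
input x3: composing its 2 substitution steps yields center (-11/36, -5/9), radius 1/45
input x6: composing its 2 substitution steps yields center (-7/36, -5/9), radius 1/54
input x2: composing its 2 substitution steps yields center (-7/36, -4/9), radius 1/45


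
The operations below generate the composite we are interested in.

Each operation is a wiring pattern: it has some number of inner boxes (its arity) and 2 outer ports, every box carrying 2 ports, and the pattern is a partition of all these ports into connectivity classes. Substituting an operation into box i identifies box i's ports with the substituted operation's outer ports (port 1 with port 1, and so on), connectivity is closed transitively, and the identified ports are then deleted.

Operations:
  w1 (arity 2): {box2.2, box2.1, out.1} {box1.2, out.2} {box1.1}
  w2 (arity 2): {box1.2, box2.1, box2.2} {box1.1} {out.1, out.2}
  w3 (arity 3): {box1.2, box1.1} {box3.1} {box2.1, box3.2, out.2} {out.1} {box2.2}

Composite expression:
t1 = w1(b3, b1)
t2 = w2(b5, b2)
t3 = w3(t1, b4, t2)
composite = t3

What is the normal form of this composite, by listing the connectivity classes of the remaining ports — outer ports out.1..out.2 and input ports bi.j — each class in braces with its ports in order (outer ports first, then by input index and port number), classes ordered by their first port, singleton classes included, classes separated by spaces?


{out.1} {out.2, b4.1} {b1.1, b1.2, b3.2} {b2.1, b2.2, b5.2} {b3.1} {b4.2} {b5.1}

Two ports join when wires chain via w3-identified ports.
after w1, the pattern on (b3, b1) reads {out.1, b1.1, b1.2} {out.2, b3.2} {b3.1} (out.j = its outer ports)
after w2, the pattern on (b5, b2) reads {out.1, out.2} {b2.1, b2.2, b5.2} {b5.1} (out.j = its outer ports)
after w3, the pattern on (b3, b1, b4, b5, b2) reads {out.1} {out.2, b4.1} {b1.1, b1.2, b3.2} {b2.1, b2.2, b5.2} {b3.1} {b4.2} {b5.1} (out.j = its outer ports)


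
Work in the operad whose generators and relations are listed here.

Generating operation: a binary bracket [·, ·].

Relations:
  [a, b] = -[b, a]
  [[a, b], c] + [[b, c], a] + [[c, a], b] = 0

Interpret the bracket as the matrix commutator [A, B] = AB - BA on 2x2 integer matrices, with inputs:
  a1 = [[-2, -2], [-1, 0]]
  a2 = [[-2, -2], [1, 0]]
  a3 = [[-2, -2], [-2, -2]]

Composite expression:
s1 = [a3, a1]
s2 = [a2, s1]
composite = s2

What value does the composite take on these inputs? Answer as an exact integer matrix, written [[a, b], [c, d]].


[a3, a1] = [[-2, -4], [4, 2]]
[a2, [a3, a1]] = [[-4, 0], [4, 4]]

[[-4, 0], [4, 4]]


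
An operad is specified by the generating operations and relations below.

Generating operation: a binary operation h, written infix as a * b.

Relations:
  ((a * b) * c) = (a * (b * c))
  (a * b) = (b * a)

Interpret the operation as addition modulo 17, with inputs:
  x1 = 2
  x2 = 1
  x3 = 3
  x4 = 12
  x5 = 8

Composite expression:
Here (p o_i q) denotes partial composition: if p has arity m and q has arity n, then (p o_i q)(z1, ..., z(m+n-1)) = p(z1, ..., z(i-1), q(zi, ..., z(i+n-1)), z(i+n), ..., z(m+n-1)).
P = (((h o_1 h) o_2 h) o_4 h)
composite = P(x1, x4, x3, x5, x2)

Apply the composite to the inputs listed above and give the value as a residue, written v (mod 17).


(x4 * x3) = 15
(x1 * (x4 * x3)) = 0
(x5 * x2) = 9
((x1 * (x4 * x3)) * (x5 * x2)) = 9

9 (mod 17)


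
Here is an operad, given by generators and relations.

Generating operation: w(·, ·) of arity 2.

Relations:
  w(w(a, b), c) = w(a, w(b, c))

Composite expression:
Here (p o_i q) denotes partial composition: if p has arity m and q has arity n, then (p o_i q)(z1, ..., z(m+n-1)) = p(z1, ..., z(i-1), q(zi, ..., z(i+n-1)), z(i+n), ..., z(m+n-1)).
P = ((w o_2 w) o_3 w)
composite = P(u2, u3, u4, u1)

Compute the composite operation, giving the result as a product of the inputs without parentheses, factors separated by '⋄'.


u2 ⋄ u3 ⋄ u4 ⋄ u1

All parenthesizations of w agree; list the u-inputs left to right.
w(u4, u1) reduces to u4 ⋄ u1
w(u3, w(u4, u1)) reduces to u3 ⋄ u4 ⋄ u1
w(u2, w(u3, w(u4, u1))) reduces to u2 ⋄ u3 ⋄ u4 ⋄ u1


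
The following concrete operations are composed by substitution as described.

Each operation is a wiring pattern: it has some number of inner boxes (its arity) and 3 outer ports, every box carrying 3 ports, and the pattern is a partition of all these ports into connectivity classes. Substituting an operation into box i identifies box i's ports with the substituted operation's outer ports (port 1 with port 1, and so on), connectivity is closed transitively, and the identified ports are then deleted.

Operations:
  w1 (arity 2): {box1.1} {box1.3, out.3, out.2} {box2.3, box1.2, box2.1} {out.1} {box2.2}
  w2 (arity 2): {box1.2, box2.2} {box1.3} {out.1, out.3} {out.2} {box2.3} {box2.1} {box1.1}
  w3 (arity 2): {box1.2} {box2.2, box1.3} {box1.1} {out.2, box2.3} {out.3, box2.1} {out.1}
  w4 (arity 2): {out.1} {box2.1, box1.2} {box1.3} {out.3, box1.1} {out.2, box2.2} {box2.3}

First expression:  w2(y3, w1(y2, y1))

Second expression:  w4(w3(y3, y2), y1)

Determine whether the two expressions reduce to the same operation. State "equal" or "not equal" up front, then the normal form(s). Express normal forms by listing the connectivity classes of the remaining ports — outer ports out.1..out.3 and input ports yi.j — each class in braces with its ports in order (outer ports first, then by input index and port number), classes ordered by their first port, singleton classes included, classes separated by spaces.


not equal; first: {out.1, out.3} {out.2} {y1.1, y1.3, y2.2} {y1.2} {y2.1} {y2.3, y3.2} {y3.1} {y3.3}; second: {out.1} {out.2, y1.2} {out.3} {y1.1, y2.3} {y1.3} {y2.1} {y2.2, y3.3} {y3.1} {y3.2}


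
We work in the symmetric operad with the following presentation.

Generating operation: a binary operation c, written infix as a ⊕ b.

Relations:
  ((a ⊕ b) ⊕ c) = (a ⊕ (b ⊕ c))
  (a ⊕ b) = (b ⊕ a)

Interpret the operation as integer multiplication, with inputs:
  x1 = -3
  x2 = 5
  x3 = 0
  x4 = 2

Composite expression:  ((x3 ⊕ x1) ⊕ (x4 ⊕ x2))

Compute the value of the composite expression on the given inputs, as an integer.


0

(x3 ⊕ x1) = 0
(x4 ⊕ x2) = 10
((x3 ⊕ x1) ⊕ (x4 ⊕ x2)) = 0


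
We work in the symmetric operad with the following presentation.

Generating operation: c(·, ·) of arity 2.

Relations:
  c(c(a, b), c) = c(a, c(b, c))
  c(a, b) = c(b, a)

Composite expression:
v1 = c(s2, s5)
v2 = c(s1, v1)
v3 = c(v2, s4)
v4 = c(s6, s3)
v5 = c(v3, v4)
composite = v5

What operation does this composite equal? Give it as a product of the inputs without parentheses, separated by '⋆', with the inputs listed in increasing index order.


s1 ⋆ s2 ⋆ s3 ⋆ s4 ⋆ s5 ⋆ s6

Any arrangement under c is one operation, so sort the s-inputs.
c(s2, s5) unparenthesizes to s2 ⋆ s5
c(s1, c(s2, s5)) unparenthesizes to s1 ⋆ s2 ⋆ s5
c(c(s1, c(s2, s5)), s4) unparenthesizes to s1 ⋆ s2 ⋆ s5 ⋆ s4
c(s6, s3) unparenthesizes to s6 ⋆ s3
c(c(c(s1, c(s2, s5)), s4), c(s6, s3)) unparenthesizes to s1 ⋆ s2 ⋆ s5 ⋆ s4 ⋆ s6 ⋆ s3
rearranged into index order: s1 ⋆ s2 ⋆ s3 ⋆ s4 ⋆ s5 ⋆ s6


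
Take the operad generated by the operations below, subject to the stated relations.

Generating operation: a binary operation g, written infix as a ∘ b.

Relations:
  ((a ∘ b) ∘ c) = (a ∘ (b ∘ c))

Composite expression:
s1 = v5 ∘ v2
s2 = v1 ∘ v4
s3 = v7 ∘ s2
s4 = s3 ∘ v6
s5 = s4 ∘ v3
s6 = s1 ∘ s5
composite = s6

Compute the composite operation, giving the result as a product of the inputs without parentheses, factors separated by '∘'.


Every regrouping of g is equal, so read the v-inputs in written order.
(v5 ∘ v2) flattens to v5 ∘ v2
(v1 ∘ v4) flattens to v1 ∘ v4
(v7 ∘ (v1 ∘ v4)) flattens to v7 ∘ v1 ∘ v4
((v7 ∘ (v1 ∘ v4)) ∘ v6) flattens to v7 ∘ v1 ∘ v4 ∘ v6
(((v7 ∘ (v1 ∘ v4)) ∘ v6) ∘ v3) flattens to v7 ∘ v1 ∘ v4 ∘ v6 ∘ v3
((v5 ∘ v2) ∘ (((v7 ∘ (v1 ∘ v4)) ∘ v6) ∘ v3)) flattens to v5 ∘ v2 ∘ v7 ∘ v1 ∘ v4 ∘ v6 ∘ v3

v5 ∘ v2 ∘ v7 ∘ v1 ∘ v4 ∘ v6 ∘ v3


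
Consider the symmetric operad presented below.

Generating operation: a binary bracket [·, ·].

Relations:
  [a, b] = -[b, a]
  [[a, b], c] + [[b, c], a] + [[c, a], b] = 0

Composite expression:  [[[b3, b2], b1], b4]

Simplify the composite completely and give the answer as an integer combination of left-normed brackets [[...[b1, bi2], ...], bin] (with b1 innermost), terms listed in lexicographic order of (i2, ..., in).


Antisymmetry and Jacobi reduce to b1-anchored left-normed brackets.
Composite bracket: [[[b3, b2], b1], b4]
Expanding via [a, b] = ab - ba: 8 signed words (2^3 = 8).
Words beginning with b1 determine it all:
  b1b2b3b4 appears with sign +1, giving the term +[[[b1, b2], b3], b4]
  b1b3b2b4 appears with sign -1, giving the term -[[[b1, b3], b2], b4]

[[[b1, b2], b3], b4] - [[[b1, b3], b2], b4]


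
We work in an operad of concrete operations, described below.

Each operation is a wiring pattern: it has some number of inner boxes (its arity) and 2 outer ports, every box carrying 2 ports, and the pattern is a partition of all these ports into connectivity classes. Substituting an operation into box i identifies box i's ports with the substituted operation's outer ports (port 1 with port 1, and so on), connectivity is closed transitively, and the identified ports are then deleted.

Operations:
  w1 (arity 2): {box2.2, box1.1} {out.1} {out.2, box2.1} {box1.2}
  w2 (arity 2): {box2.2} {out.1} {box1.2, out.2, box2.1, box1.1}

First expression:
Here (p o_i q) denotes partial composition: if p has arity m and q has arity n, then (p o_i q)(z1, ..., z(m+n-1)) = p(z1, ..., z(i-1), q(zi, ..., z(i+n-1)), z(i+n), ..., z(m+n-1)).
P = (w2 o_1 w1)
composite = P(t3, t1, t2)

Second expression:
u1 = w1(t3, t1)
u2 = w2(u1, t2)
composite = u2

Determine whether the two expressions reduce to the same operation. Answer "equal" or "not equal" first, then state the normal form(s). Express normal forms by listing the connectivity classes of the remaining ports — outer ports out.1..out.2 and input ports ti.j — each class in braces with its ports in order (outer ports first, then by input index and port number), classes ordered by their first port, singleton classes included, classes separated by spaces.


equal; the common form is {out.1} {out.2, t1.1, t2.1} {t1.2, t3.1} {t2.2} {t3.2}

In normal form, the first expression is {out.1} {out.2, t1.1, t2.1} {t1.2, t3.1} {t2.2} {t3.2}
In normal form, the second expression is {out.1} {out.2, t1.1, t2.1} {t1.2, t3.1} {t2.2} {t3.2}
Same normal form: equal.


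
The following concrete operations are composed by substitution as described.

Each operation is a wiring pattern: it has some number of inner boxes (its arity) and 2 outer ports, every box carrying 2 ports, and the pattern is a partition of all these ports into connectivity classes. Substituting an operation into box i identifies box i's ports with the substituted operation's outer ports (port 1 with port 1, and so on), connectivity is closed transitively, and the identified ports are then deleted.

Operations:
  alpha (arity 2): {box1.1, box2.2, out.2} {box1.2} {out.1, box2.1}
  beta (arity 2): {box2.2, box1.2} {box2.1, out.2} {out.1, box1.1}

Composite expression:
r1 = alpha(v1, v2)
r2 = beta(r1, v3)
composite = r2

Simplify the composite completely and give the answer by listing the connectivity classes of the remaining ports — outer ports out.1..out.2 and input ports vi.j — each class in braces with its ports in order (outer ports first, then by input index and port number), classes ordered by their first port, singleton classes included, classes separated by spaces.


After gluing at beta, chains via deleted ports link the v-ports.
after alpha, the pattern on (v1, v2) reads {out.1, v2.1} {out.2, v1.1, v2.2} {v1.2} (out.j = its outer ports)
after beta, the pattern on (v1, v2, v3) reads {out.1, v2.1} {out.2, v3.1} {v1.1, v2.2, v3.2} {v1.2} (out.j = its outer ports)

{out.1, v2.1} {out.2, v3.1} {v1.1, v2.2, v3.2} {v1.2}


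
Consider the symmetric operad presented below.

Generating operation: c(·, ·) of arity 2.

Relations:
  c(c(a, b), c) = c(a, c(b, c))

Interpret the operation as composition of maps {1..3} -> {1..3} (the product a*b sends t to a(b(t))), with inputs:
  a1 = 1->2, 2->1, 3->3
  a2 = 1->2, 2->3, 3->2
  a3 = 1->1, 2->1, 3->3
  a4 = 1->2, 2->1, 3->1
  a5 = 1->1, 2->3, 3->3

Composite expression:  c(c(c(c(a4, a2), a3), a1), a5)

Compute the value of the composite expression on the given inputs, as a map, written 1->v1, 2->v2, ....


1->1, 2->1, 3->1

c(a4, a2) = 1->1, 2->1, 3->1
c(c(a4, a2), a3) = 1->1, 2->1, 3->1
c(c(c(a4, a2), a3), a1) = 1->1, 2->1, 3->1
c(c(c(c(a4, a2), a3), a1), a5) = 1->1, 2->1, 3->1


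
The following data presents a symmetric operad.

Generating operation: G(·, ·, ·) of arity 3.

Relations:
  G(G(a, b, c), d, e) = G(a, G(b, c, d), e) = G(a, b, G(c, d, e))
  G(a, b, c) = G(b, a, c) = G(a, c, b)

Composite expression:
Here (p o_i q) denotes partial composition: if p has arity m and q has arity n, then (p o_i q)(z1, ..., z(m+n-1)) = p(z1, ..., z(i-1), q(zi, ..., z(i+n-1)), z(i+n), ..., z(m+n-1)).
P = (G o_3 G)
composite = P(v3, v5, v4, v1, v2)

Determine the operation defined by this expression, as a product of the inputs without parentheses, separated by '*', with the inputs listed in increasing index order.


With G associative and commutative, the v-input set is all that matters.
G(v4, v1, v2) flattens to v4 * v1 * v2
G(v3, v5, G(v4, v1, v2)) flattens to v3 * v5 * v4 * v1 * v2
sorting the factors by input index: v1 * v2 * v3 * v4 * v5

v1 * v2 * v3 * v4 * v5


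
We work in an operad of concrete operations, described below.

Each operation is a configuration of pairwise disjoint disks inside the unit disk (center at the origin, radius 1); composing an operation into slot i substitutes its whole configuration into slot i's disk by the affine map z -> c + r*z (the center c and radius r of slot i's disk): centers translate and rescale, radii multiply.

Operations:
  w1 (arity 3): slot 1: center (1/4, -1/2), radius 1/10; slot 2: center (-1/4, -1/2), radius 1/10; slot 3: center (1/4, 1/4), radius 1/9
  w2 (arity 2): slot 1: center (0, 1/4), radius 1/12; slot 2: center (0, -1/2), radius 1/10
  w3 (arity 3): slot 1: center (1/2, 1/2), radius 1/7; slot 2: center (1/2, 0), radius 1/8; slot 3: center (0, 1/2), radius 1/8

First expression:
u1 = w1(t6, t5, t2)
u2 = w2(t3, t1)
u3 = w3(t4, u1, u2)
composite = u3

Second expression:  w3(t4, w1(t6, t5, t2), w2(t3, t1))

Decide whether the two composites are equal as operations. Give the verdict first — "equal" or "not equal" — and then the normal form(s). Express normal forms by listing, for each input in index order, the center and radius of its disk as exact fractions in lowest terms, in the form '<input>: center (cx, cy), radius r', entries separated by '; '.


In normal form, the first expression is t1: center (0, 7/16), radius 1/80; t2: center (17/32, 1/32), radius 1/72; t3: center (0, 17/32), radius 1/96; t4: center (1/2, 1/2), radius 1/7; t5: center (15/32, -1/16), radius 1/80; t6: center (17/32, -1/16), radius 1/80
In normal form, the second expression is t1: center (0, 7/16), radius 1/80; t2: center (17/32, 1/32), radius 1/72; t3: center (0, 17/32), radius 1/96; t4: center (1/2, 1/2), radius 1/7; t5: center (15/32, -1/16), radius 1/80; t6: center (17/32, -1/16), radius 1/80
Identical normal forms: equal.

equal — both sides give t1: center (0, 7/16), radius 1/80; t2: center (17/32, 1/32), radius 1/72; t3: center (0, 17/32), radius 1/96; t4: center (1/2, 1/2), radius 1/7; t5: center (15/32, -1/16), radius 1/80; t6: center (17/32, -1/16), radius 1/80
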